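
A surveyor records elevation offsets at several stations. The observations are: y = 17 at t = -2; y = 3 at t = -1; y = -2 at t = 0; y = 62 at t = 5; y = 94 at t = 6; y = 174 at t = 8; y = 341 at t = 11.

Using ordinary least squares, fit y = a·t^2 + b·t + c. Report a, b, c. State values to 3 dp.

a = 3.069, b = -2.601, c = -1.601

Entries of AᵀA: Σt^2·t^2 = 20675, Σt^2·t = 2175, Σt^2 = 251, Σt·t = 251, Σt = 27, Σ1 = 7.
Moment sums: Σt^2·y = 57402, Σt·y = 5980, Σy = 689.
Solving the 3×3 system (Gaussian elimination) gives a = 1386013/451556, b = -1174319/451556, c = -361469/225778.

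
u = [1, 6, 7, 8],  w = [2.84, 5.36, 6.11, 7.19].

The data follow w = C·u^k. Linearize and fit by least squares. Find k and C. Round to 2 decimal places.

k = 0.41, C = 2.80

Linearized form: ln w = k·ln u + ln C. From the 4 transformed points,
Over the data: Σln u = 5.8171, Σ(ln u)² = 11.3210, Σln w = 6.5054, Σln u·ln w = 10.6324.
Normal system: [[11.3210, 5.8171]; [5.8171, 4]]·[k, ln C]ᵀ = [10.6324, 6.5054]ᵀ.
Slope k = (n·Σln u·ln w − Σln u·Σln w)/(n·Σ(ln u)² − (Σln u)²) = (4·10.6324 − 5.8171·6.5054)/11.4454 = 0.40950; ln C = (Σln w − k·Σln u)/n = 1.03083, so C = exp(1.03083) = 2.80338.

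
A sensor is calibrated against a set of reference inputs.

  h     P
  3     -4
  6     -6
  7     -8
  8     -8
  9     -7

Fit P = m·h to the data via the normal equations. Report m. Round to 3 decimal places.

With design matrix X, XᵀX = [[239]] and XᵀP = [-231]ᵀ.
Hence m = -231 / 239 ≈ -0.966527.

m = -0.967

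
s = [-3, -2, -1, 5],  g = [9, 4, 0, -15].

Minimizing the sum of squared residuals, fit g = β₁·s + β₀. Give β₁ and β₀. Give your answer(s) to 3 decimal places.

With design matrix X, XᵀX = [[39, -1]; [-1, 4]] and Xᵀg = [-110, -2]ᵀ.
Δ = 39·4 − (-1)² = 155.
β₁ = ((-110)·4 − (-1)·(-2))/155 = -442/155; β₀ = (39·(-2) − (-1)·(-110))/155 = -188/155.

β₁ = -2.852, β₀ = -1.213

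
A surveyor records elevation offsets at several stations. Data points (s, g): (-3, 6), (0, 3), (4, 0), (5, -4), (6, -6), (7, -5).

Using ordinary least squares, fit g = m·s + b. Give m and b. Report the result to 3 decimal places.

Forming MᵀM = [[135, 19]; [19, 6]] and Mᵀg = [-109, -6]ᵀ gives MᵀM·[m, b]ᵀ = Mᵀg.
Determinant 135·6 − 19² = 449.
m = ((-109)·6 − 19·(-6))/449 = -540/449; b = (135·(-6) − 19·(-109))/449 = 1261/449.

m = -1.203, b = 2.808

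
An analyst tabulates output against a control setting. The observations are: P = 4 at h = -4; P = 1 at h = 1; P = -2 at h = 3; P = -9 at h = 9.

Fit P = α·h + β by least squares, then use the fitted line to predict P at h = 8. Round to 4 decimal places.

P̂ = -7.3660

The normal system XᵀX·[α, β]ᵀ = XᵀP is [[107, 9]; [9, 4]]·[α, β]ᵀ = [-102, -6]ᵀ.
Δ = 107·4 − 9² = 347.
α = ((-102)·4 − 9·(-6))/347 = -354/347; β = (107·(-6) − 9·(-102))/347 = 276/347.
At h = 8: P̂ = (-354/347)·(8) + (276/347)·(1) = -2556/347.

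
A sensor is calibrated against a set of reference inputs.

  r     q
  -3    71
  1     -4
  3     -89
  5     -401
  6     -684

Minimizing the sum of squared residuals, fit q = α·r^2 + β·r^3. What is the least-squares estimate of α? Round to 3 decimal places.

α = -1.059

Forming AᵀA = [[2084, 10902]; [10902, 63740]] and Aᵀq = [-34815, -202193]ᵀ gives AᵀA·[α, β]ᵀ = Aᵀq.
Determinant 2084·63740 − 10902² = 13980556.
α = ((-34815)·63740 − 10902·(-202193))/13980556 = -7400007/6990278; β = (2084·(-202193) − 10902·(-34815))/13980556 = -20908541/6990278.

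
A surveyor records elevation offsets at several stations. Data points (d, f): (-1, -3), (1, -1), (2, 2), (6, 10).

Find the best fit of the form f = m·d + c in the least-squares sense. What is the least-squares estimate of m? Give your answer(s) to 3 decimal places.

m = 1.923

Normal-equation sums: Σd·d = 42, Σd = 8, Σ1 = 4.
Moment sums: Σd·f = 66, Σf = 8.
MᵀM·[m, c]ᵀ = Mᵀf becomes [[42, 8]; [8, 4]]·[m, c]ᵀ = [66, 8]ᵀ.
Eliminating c: 4·(row 1) − 8·(row 2) gives 104·m = 4·66 − 8·8 = 200, so m = 25/13.
Then c = (8 − 8·(25/13))/4 = -24/13.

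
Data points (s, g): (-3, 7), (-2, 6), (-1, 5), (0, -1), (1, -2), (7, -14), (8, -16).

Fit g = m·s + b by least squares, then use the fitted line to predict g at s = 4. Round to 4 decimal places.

Compute the Gram sums: Σs·s = 128, Σs = 10, Σ1 = 7.
Moment sums: Σs·g = -266, Σg = -15.
So AᵀA·[m, b]ᵀ = Aᵀg: [[128, 10]; [10, 7]]·[m, b]ᵀ = [-266, -15]ᵀ.
Determinant 128·7 − 10² = 796.
m = ((-266)·7 − 10·(-15))/796 = -428/199; b = (128·(-15) − 10·(-266))/796 = 185/199.
At s = 4: ĝ = (-428/199)·(4) + (185/199)·(1) = -1527/199.

ĝ = -7.6734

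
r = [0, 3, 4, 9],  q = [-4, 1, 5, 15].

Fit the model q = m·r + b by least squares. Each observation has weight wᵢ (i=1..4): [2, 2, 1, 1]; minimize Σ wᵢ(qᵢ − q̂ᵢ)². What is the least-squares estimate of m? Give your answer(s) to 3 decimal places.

With design matrix A, AᵀWA = [[115, 19]; [19, 6]] and AᵀWq = [161, 14]ᵀ.
Eliminating b: 6·(row 1) − 19·(row 2) gives 329·m = 6·161 − 19·14 = 700, so m = 100/47.
Then b = (14 − 19·(100/47))/6 = -207/47.

m = 2.128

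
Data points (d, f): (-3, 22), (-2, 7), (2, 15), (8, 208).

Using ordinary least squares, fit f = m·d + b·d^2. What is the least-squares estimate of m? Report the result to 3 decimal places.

m = 1.876

AᵀA·[m, b]ᵀ = Aᵀf reads: 81·m + 485·b = 1614;  485·m + 4209·b = 13598.
(Σd·d = 81, Σd·d^2 = 485, Σd^2·d^2 = 4209, Σd·f = 1614, Σd^2·f = 13598.)
det = 81·4209 − 485² = 105704.
m = (1614·4209 − 485·13598)/105704 = 24787/13213; b = (81·13598 − 485·1614)/105704 = 39831/13213.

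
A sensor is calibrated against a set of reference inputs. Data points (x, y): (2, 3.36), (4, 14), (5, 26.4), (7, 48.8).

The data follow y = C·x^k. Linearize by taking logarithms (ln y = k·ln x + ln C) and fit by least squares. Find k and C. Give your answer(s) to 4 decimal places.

k = 2.1622, C = 0.7461

Taking logs, ln y = k·ln x + ln C, so regress ln y on ln x.
Σln x = 5.6348, Σ(ln x)² = 8.7791, Σln y = 11.0121, Σln x·ln y = 17.3320.
Equations: 8.7791·k + 5.6348·ln C = 17.3320;  5.6348·k + 4·ln C = 11.0121.
Solving (det = 3.3656): k = 2.16222, ln C = -0.29289, so C = exp(-0.29289) = 0.74611.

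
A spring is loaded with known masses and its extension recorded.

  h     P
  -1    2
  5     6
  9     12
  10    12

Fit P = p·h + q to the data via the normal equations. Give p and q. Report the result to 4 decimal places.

Entries of XᵀX: Σh·h = 207, Σh = 23, Σ1 = 4.
Right-hand side: Σh·P = 256, ΣP = 32.
det = 207·4 − 23² = 299.
p = (256·4 − 23·32)/299 = 288/299; q = (207·32 − 23·256)/299 = 32/13.

p = 0.9632, q = 2.4615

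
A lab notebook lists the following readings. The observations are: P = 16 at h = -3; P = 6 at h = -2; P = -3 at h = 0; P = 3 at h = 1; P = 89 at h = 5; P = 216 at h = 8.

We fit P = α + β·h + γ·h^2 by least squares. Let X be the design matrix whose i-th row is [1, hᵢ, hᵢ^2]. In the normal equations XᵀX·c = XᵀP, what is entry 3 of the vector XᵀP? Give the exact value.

16220

Entry 3 ↔ basis h^2, so (XᵀP)_{3} = Σᵢ (h^2)·Pᵢ = (9)·(16) + (4)·(6) + (0)·(-3) + (1)·(3) + (25)·(89) + (64)·(216) = 16220.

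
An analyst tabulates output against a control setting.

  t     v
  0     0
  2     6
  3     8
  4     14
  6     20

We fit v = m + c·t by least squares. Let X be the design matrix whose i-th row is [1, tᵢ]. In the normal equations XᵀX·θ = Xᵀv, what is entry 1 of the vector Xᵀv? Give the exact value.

Entry 1 ↔ basis 1, so (Xᵀv)_{1} = Σᵢ vᵢ = (1)·(0) + (1)·(6) + (1)·(8) + (1)·(14) + (1)·(20) = 48.

48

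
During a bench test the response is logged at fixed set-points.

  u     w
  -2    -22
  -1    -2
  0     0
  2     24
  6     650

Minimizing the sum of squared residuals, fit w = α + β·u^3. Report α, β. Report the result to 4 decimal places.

Forming MᵀM = [[5, 215]; [215, 46785]] and Mᵀw = [650, 140770]ᵀ gives MᵀM·[α, β]ᵀ = Mᵀw.
Determinant 5·46785 − 215² = 187700.
α = (650·46785 − 215·140770)/187700 = 1447/1877; β = (5·140770 − 215·650)/187700 = 5641/1877.

α = 0.7709, β = 3.0053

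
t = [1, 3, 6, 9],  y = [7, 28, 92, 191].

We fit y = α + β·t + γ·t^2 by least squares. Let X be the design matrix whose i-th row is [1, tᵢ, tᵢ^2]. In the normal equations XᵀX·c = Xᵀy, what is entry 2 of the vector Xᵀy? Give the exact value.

Entry 2 ↔ basis t, so (Xᵀy)_{2} = Σᵢ (t)·yᵢ = (1)·(7) + (3)·(28) + (6)·(92) + (9)·(191) = 2362.

2362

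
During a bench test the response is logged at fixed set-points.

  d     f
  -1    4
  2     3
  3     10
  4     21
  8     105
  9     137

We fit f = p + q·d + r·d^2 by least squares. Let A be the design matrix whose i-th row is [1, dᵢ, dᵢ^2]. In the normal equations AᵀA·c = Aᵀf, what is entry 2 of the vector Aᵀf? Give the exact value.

Entry 2 ↔ basis d, so (Aᵀf)_{2} = Σᵢ (d)·fᵢ = (-1)·(4) + (2)·(3) + (3)·(10) + (4)·(21) + (8)·(105) + (9)·(137) = 2189.

2189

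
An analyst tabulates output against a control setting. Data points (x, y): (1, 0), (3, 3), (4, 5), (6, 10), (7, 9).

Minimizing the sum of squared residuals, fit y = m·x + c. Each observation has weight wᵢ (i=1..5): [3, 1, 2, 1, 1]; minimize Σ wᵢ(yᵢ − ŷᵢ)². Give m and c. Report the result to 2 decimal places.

m = 1.69, c = -1.70

Compute the Gram sums: Σwᵢ·x·x = 129, Σwᵢ·x = 27, Σwᵢ·1 = 8.
Moment sums: Σwᵢ·x·y = 172, Σwᵢ·y = 32.
So AᵀWA·[m, c]ᵀ = AᵀWy: [[129, 27]; [27, 8]]·[m, c]ᵀ = [172, 32]ᵀ.
Eliminating c: 8·(row 1) − 27·(row 2) gives 303·m = 8·172 − 27·32 = 512, so m = 512/303.
Then c = (32 − 27·(512/303))/8 = -172/101.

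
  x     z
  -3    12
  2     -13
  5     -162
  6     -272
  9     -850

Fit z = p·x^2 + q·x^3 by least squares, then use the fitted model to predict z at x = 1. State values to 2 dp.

ẑ = -2.57

Forming AᵀA = [[8579, 69739]; [69739, 594515]] and Aᵀz = [-82636, -699080]ᵀ gives AᵀA·[p, q]ᵀ = Aᵀz.
det = 8579·594515 − 69739² = 236816064.
p = ((-82636)·594515 − 69739·(-699080))/236816064 = -31266785/19734672; q = (8579·(-699080) − 69739·(-82636))/236816064 = -19537943/19734672.
At x = 1: ẑ = (-31266785/19734672)·(1) + (-19537943/19734672)·(1) = -6350591/2466834.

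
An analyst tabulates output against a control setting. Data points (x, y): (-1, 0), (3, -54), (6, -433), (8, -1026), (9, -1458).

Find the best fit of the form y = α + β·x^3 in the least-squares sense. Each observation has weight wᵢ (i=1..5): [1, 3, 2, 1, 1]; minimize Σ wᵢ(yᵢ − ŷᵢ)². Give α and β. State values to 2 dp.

α = -0.69, β = -2.00

Setting ∂/∂α … = 0 gives: 8·α + 1753·β = -3512;  1753·α + 889085·β = -1779624.
Δ = 8·889085 − 1753² = 4039671.
α = ((-3512)·889085 − 1753·(-1779624))/4039671 = -2785648/4039671; β = (8·(-1779624) − 1753·(-3512))/4039671 = -8080456/4039671.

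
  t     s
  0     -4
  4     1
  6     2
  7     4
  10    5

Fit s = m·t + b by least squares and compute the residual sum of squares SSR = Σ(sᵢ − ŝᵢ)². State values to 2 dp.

SSR = 2.45

Normal-equation sums: Σt·t = 201, Σt = 27, Σ1 = 5.
Moment sums: Σt·s = 94, Σs = 8.
Normal equations: [[201, 27]; [27, 5]]·[m, b]ᵀ = [94, 8]ᵀ.
Eliminating b: 5·(row 1) − 27·(row 2) gives 276·m = 5·94 − 27·8 = 254, so m = 127/138.
Then b = (8 − 27·(127/138))/5 = -155/46.
Residuals: -29/46, 95/138, -7/46, 64/69, -5/6; SSR = 169/69.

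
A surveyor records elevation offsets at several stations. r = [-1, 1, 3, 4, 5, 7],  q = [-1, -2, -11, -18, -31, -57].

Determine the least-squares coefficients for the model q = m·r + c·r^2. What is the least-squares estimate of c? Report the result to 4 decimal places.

The normal equations are: 101·m + 559·c = -660;  559·m + 3365·c = -3958.
Eliminating c: 3365·(row 1) − 559·(row 2) gives 27384·m = 3365·(-660) − 559·(-3958) = -8378, so m = -4189/13692.
Then c = ((-3958) − 559·(-4189/13692))/3365 = -15409/13692.

c = -1.1254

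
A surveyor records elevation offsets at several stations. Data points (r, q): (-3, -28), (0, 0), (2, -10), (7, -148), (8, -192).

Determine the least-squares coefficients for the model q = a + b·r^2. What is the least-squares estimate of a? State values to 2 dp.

a = 0.37

The normal system MᵀM·[a, b]ᵀ = Mᵀq is [[5, 126]; [126, 6594]]·[a, b]ᵀ = [-378, -19832]ᵀ.
Δ = 5·6594 − 126² = 17094.
a = ((-378)·6594 − 126·(-19832))/17094 = 150/407; b = (5·(-19832) − 126·(-378))/17094 = -25766/8547.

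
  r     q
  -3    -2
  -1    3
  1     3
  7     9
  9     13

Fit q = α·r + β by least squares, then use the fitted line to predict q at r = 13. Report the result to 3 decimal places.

q̂ = 16.687

Entries of XᵀX: Σr·r = 141, Σr = 13, Σ1 = 5.
Right-hand side: Σr·q = 186, Σq = 26.
XᵀX·[α, β]ᵀ = Xᵀq becomes [[141, 13]; [13, 5]]·[α, β]ᵀ = [186, 26]ᵀ.
Eliminating β: 5·(row 1) − 13·(row 2) gives 536·α = 5·186 − 13·26 = 592, so α = 74/67.
Then β = (26 − 13·(74/67))/5 = 156/67.
At r = 13: q̂ = (74/67)·(13) + (156/67)·(1) = 1118/67.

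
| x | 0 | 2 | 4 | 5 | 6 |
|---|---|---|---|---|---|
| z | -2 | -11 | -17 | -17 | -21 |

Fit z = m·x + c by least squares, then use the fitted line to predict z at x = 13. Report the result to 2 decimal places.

ẑ = -42.48

The normal system MᵀM·[m, c]ᵀ = Mᵀz is [[81, 17]; [17, 5]]·[m, c]ᵀ = [-301, -68]ᵀ.
Eliminating c: 5·(row 1) − 17·(row 2) gives 116·m = 5·(-301) − 17·(-68) = -349, so m = -349/116.
Then c = ((-68) − 17·(-349/116))/5 = -391/116.
At x = 13: ẑ = (-349/116)·(13) + (-391/116)·(1) = -1232/29.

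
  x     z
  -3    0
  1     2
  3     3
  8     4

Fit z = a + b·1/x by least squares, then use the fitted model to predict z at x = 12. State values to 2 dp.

ẑ = 2.04

AᵀA·[a, b]ᵀ = Aᵀz reads: 4·a + (9/8)·b = 9;  (9/8)·a + (713/576)·b = 7/2.
(Σ1 = 4, Σ1/x = 9/8, Σ1/x·1/x = 713/576, Σz = 9, Σ1/x·z = 7/2.)
Determinant 4·(713/576) − (9/8)² = 2123/576.
a = (9·(713/576) − (9/8)·(7/2))/(2123/576) = 4149/2123; b = (4·(7/2) − (9/8)·9)/(2123/576) = 2232/2123.
At x = 12: ẑ = (4149/2123)·(1) + (2232/2123)·(1/12) = 4335/2123.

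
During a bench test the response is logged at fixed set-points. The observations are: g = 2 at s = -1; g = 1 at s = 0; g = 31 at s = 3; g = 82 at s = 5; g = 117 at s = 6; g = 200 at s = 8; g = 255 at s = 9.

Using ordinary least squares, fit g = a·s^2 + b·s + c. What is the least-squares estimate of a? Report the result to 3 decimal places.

Compute the Gram sums: Σs^2·s^2 = 12660, Σs^2·s = 1608, Σs^2 = 216, Σs·s = 216, Σs = 30, Σ1 = 7.
For Aᵀg: Σs^2·g = 39998, Σs·g = 5098, Σg = 688.
Inverting the 3×3 Gram matrix, [a, b, c]ᵀ = [7265/2442, 3341/2442, 23/37]ᵀ.

a = 2.975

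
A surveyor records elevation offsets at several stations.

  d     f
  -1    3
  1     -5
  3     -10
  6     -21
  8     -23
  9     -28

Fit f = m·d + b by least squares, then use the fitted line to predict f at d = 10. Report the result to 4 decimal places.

With design matrix A, AᵀA = [[192, 26]; [26, 6]] and Aᵀf = [-600, -84]ᵀ.
Δ = 192·6 − 26² = 476.
m = ((-600)·6 − 26·(-84))/476 = -354/119; b = (192·(-84) − 26·(-600))/476 = -132/119.
At d = 10: f̂ = (-354/119)·(10) + (-132/119)·(1) = -216/7.

f̂ = -30.8571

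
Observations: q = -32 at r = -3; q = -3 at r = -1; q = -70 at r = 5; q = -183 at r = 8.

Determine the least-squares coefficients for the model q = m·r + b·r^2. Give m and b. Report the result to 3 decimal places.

m = 1.323, b = -3.031

With design matrix X, XᵀX = [[99, 609]; [609, 4803]] and Xᵀq = [-1715, -13753]ᵀ.
Eliminating b: 4803·(row 1) − 609·(row 2) gives 104616·m = 4803·(-1715) − 609·(-13753) = 138432, so m = 5768/4359.
Then b = ((-13753) − 609·(5768/4359))/4803 = -13213/4359.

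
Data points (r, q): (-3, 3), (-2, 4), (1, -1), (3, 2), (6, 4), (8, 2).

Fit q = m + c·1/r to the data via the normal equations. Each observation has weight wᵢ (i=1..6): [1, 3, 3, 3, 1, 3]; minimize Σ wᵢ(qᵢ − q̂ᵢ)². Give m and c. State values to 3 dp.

Compute the Gram sums: Σwᵢ·1 = 14, Σwᵢ·1/r = 65/24, Σwᵢ·1/r·1/r = 2459/576.
And Σwᵢ·q = 28, Σwᵢ·1/r·q = -79/12.
So XᵀWX·[m, c]ᵀ = XᵀWq: [[14, 65/24]; [65/24, 2459/576]]·[m, c]ᵀ = [28, -79/12]ᵀ.
Δ = 14·(2459/576) − (65/24)² = 10067/192.
m = (28·(2459/576) − (65/24)·(-79/12))/(10067/192) = 26374/10067; c = (14·(-79/12) − (65/24)·28)/(10067/192) = -32256/10067.

m = 2.620, c = -3.204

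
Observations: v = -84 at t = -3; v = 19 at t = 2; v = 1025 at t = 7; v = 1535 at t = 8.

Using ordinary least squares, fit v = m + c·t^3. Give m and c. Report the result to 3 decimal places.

m = -4.137, c = 3.004

Sums needed: Σ1 = 4, Σt^3 = 836, Σt^3·t^3 = 380586.
For Aᵀv: Σv = 2495, Σt^3·v = 1139915.
Eliminating c: 380586·(row 1) − 836·(row 2) gives 823448·m = 380586·2495 − 836·1139915 = -3406870, so m = -1703435/411724.
Then c = (1139915 − 836·(-1703435/411724))/380586 = 309230/102931.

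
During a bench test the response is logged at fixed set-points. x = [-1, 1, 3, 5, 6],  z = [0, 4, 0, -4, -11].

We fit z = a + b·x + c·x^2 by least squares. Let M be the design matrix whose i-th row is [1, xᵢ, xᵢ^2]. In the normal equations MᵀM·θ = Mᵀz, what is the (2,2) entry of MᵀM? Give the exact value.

72

Row 2 ↔ basis x, column 2 ↔ basis x, so (MᵀM)_{2,2} = Σᵢ (x)·(x) = (-1)·(-1) + (1)·(1) + (3)·(3) + (5)·(5) + (6)·(6) = 72.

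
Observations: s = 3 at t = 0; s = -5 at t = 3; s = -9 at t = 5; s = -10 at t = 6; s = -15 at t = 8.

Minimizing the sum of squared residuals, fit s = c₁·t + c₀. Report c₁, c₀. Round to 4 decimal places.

c₁ = -2.1935, c₀ = 2.4516

Entries of MᵀM: Σt·t = 134, Σt = 22, Σ1 = 5.
For Mᵀs: Σt·s = -240, Σs = -36.
det = 134·5 − 22² = 186.
c₁ = ((-240)·5 − 22·(-36))/186 = -68/31; c₀ = (134·(-36) − 22·(-240))/186 = 76/31.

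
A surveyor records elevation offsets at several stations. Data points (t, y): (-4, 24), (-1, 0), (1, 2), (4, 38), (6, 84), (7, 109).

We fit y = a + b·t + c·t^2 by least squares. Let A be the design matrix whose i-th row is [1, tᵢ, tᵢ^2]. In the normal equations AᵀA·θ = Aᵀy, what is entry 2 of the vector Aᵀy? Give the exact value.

Entry 2 ↔ basis t, so (Aᵀy)_{2} = Σᵢ (t)·yᵢ = (-4)·(24) + (-1)·(0) + (1)·(2) + (4)·(38) + (6)·(84) + (7)·(109) = 1325.

1325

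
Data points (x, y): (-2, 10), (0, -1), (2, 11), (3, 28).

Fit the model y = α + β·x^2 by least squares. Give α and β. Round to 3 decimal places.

AᵀA·[α, β]ᵀ = Aᵀy reads: 4·α + 17·β = 48;  17·α + 113·β = 336.
det = 4·113 − 17² = 163.
α = (48·113 − 17·336)/163 = -288/163; β = (4·336 − 17·48)/163 = 528/163.

α = -1.767, β = 3.239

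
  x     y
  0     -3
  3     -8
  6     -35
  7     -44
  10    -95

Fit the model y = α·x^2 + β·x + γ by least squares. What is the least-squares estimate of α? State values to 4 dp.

α = -1.0385

The normal equations are: 13778·α + 1586·β + 194·γ = -12988;  1586·α + 194·β + 26·γ = -1492;  194·α + 26·β + 5·γ = -185.
(Σx^2·x^2 = 13778, Σx^2·x = 1586, Σx^2 = 194, Σx·x = 194, Σx = 26, Σ1 = 5, Σx^2·y = -12988, Σx·y = -1492, Σy = -185.)
Row-reducing yields α = -620/597, β = 235/199, γ = -1699/597.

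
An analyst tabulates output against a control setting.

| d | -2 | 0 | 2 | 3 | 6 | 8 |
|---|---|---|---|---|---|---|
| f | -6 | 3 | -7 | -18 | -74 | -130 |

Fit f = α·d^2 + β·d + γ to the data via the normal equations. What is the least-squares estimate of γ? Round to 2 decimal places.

γ = 1.83

Normal-equation sums: Σd^2·d^2 = 5505, Σd^2·d = 755, Σd^2 = 117, Σd·d = 117, Σd = 17, Σ1 = 6.
For Aᵀf: Σd^2·f = -11198, Σd·f = -1540, Σf = -232.
So AᵀA·[α, β, γ]ᵀ = Aᵀf: [[5505, 755, 117]; [755, 117, 17]; [117, 17, 6]]·[α, β, γ]ᵀ = [-11198, -1540, -232]ᵀ.
Inverting the 3×3 Gram matrix, [α, β, γ]ᵀ = [-36679/18228, -2691/6076, 16649/9114]ᵀ.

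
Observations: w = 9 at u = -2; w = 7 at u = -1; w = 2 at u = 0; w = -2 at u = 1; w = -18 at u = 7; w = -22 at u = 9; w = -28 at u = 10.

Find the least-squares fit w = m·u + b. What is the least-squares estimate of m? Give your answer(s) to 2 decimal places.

From the data, Σu·u = 236, Σu = 24, Σ1 = 7.
For Xᵀw: Σu·w = -631, Σw = -52.
Δ = 236·7 − 24² = 1076.
m = ((-631)·7 − 24·(-52))/1076 = -3169/1076; b = (236·(-52) − 24·(-631))/1076 = 718/269.

m = -2.95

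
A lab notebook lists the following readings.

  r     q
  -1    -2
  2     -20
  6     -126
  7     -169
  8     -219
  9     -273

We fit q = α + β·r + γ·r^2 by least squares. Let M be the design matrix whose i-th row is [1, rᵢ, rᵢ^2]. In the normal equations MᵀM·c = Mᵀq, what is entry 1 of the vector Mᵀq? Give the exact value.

Entry 1 ↔ basis 1, so (Mᵀq)_{1} = Σᵢ qᵢ = (1)·(-2) + (1)·(-20) + (1)·(-126) + (1)·(-169) + (1)·(-219) + (1)·(-273) = -809.

-809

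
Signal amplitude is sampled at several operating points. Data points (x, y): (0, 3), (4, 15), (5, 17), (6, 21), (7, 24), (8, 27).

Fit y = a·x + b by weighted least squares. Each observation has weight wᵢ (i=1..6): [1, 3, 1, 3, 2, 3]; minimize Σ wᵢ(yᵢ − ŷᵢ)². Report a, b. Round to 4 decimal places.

a = 3.0101, b = 2.8665

From the data, Σwᵢ·x·x = 471, Σwᵢ·x = 73, Σwᵢ·1 = 13.
For MᵀWy: Σwᵢ·x·y = 1627, Σwᵢ·y = 257.
MᵀWM·[a, b]ᵀ = MᵀWy becomes [[471, 73]; [73, 13]]·[a, b]ᵀ = [1627, 257]ᵀ.
Determinant 471·13 − 73² = 794.
a = (1627·13 − 73·257)/794 = 1195/397; b = (471·257 − 73·1627)/794 = 1138/397.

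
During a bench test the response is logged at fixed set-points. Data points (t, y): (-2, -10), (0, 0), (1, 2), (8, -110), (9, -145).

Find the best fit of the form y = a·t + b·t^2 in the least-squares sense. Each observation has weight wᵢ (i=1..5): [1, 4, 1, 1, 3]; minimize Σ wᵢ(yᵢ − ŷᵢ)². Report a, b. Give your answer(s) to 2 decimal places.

Compute the Gram sums: Σwᵢ·t·t = 312, Σwᵢ·t·t^2 = 2692, Σwᵢ·t^2·t^2 = 23796.
For AᵀWy: Σwᵢ·t·y = -4773, Σwᵢ·t^2·y = -42313.
Normal equations: [[312, 2692]; [2692, 23796]]·[a, b]ᵀ = [-4773, -42313]ᵀ.
Determinant 312·23796 − 2692² = 177488.
a = ((-4773)·23796 − 2692·(-42313))/177488 = 20518/11093; b = (312·(-42313) − 2692·(-4773))/177488 = -88185/44372.

a = 1.85, b = -1.99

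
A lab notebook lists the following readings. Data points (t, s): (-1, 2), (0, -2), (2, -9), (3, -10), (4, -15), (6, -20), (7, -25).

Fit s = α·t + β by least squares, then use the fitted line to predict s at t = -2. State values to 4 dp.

ŝ = 4.8681

MᵀM·[α, β]ᵀ = Mᵀs reads: 115·α + 21·β = -405;  21·α + 7·β = -79.
(Σt·t = 115, Σt = 21, Σ1 = 7, Σt·s = -405, Σs = -79.)
Eliminating β: 7·(row 1) − 21·(row 2) gives 364·α = 7·(-405) − 21·(-79) = -1176, so α = -42/13.
Then β = ((-79) − 21·(-42/13))/7 = -145/91.
At t = -2: ŝ = (-42/13)·(-2) + (-145/91)·(1) = 443/91.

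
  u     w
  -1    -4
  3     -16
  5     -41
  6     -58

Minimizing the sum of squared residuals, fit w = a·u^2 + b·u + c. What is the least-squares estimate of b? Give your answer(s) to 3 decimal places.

b = 0.127

Entries of MᵀM: Σu^2·u^2 = 2003, Σu^2·u = 367, Σu^2 = 71, Σu·u = 71, Σu = 13, Σ1 = 4.
Moment sums: Σu^2·w = -3261, Σu·w = -597, Σw = -119.
Normal equations: [[2003, 367, 71]; [367, 71, 13]; [71, 13, 4]]·[a, b, c]ᵀ = [-3261, -597, -119]ᵀ.
Solving the 3×3 system (Gaussian elimination) gives a = -146/93, b = 59/465, c = -356/155.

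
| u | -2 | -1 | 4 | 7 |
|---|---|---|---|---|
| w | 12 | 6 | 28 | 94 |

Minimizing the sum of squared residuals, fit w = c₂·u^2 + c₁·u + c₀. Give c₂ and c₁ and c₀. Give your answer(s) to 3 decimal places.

c₂ = 2.127, c₁ = -1.646, c₀ = 1.062

AᵀA·[c₂, c₁, c₀]ᵀ = Aᵀw reads: 2674·c₂ + 398·c₁ + 70·c₀ = 5108;  398·c₂ + 70·c₁ + 8·c₀ = 740;  70·c₂ + 8·c₁ + 4·c₀ = 140.
(Σu^2·u^2 = 2674, Σu^2·u = 398, Σu^2 = 70, Σu·u = 70, Σu = 8, Σ1 = 4, Σu^2·w = 5108, Σu·w = 740, Σw = 140.)
Solving the 3×3 system (Gaussian elimination) gives c₂ = 4142/1947, c₁ = -1068/649, c₀ = 188/177.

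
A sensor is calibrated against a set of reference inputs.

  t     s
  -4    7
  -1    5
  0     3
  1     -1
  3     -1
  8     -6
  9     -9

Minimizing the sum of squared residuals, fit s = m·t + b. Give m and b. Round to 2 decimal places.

Compute the Gram sums: Σt·t = 172, Σt = 16, Σ1 = 7.
And Σt·s = -166, Σs = -2.
So XᵀX·[m, b]ᵀ = Xᵀs: [[172, 16]; [16, 7]]·[m, b]ᵀ = [-166, -2]ᵀ.
Determinant 172·7 − 16² = 948.
m = ((-166)·7 − 16·(-2))/948 = -565/474; b = (172·(-2) − 16·(-166))/948 = 578/237.

m = -1.19, b = 2.44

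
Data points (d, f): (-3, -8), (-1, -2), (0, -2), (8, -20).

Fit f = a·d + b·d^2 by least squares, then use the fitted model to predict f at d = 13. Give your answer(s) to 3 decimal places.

Compute the Gram sums: Σd·d = 74, Σd·d^2 = 484, Σd^2·d^2 = 4178.
Moment sums: Σd·f = -134, Σd^2·f = -1354.
So XᵀX·[a, b]ᵀ = Xᵀf: [[74, 484]; [484, 4178]]·[a, b]ᵀ = [-134, -1354]ᵀ.
Eliminating b: 4178·(row 1) − 484·(row 2) gives 74916·a = 4178·(-134) − 484·(-1354) = 95484, so a = 7957/6243.
Then b = ((-1354) − 484·(7957/6243))/4178 = -2945/6243.
At d = 13: f̂ = (7957/6243)·(13) + (-2945/6243)·(169) = -394264/6243.

f̂ = -63.153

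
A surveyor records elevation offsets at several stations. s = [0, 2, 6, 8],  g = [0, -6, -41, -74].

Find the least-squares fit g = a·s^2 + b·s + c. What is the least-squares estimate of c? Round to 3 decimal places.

The normal equations are: 5408·a + 736·b + 104·c = -6236;  736·a + 104·b + 16·c = -850;  104·a + 16·b + 4·c = -121.
(Σs^2·s^2 = 5408, Σs^2·s = 736, Σs^2 = 104, Σs·s = 104, Σs = 16, Σ1 = 4, Σs^2·g = -6236, Σs·g = -850, Σg = -121.)
Solving the 3×3 system (Gaussian elimination) gives a = -9/8, b = -3/20, c = -2/5.

c = -0.400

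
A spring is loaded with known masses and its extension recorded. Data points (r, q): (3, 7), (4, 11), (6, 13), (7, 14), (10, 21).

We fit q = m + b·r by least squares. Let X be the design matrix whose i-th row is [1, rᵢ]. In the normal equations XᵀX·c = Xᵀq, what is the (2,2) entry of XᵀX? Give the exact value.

210

Row 2 ↔ basis r, column 2 ↔ basis r, so (XᵀX)_{2,2} = Σᵢ (r)·(r) = (3)·(3) + (4)·(4) + (6)·(6) + (7)·(7) + (10)·(10) = 210.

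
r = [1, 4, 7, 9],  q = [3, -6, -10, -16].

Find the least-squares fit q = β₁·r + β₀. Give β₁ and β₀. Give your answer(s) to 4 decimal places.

β₁ = -2.2517, β₀ = 4.5714

With design matrix A, AᵀA = [[147, 21]; [21, 4]] and Aᵀq = [-235, -29]ᵀ.
Determinant 147·4 − 21² = 147.
β₁ = ((-235)·4 − 21·(-29))/147 = -331/147; β₀ = (147·(-29) − 21·(-235))/147 = 32/7.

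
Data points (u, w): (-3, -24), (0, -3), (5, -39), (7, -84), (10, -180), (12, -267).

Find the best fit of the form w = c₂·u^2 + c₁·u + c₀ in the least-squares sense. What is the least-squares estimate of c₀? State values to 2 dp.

Sums needed: Σu^2·u^2 = 33843, Σu^2·u = 3169, Σu^2 = 327, Σu·u = 327, Σu = 31, Σ1 = 6.
Moment sums: Σu^2·w = -61755, Σu·w = -5715, Σw = -597.
Normal equations: [[33843, 3169, 327]; [3169, 327, 31]; [327, 31, 6]]·[c₂, c₁, c₀]ᵀ = [-61755, -5715, -597]ᵀ.
Row-reducing yields c₂ = -17869/8800, c₁ = 19713/8800, c₀ = -359/880.

c₀ = -0.41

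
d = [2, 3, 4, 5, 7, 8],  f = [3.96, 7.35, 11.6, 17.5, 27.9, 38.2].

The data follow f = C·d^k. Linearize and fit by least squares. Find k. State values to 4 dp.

k = 1.6158

Linearized form: ln f = k·ln d + ln C. From the 6 transformed points,
Σln d = 8.8128, Σ(ln d)² = 14.3101, Σln f = 15.6556, Σln d·ln f = 25.2020.
Equations: 14.3101·k + 8.8128·ln C = 25.2020;  8.8128·k + 6·ln C = 15.6556.
Δ = 14.3101·6 − (8.8128)² = 8.1947; k = (25.2020·6 − 8.8128·15.6556)/8.1947 = 1.61584, ln C = (14.3101·15.6556 − 8.8128·25.2020)/8.1947 = 0.23591.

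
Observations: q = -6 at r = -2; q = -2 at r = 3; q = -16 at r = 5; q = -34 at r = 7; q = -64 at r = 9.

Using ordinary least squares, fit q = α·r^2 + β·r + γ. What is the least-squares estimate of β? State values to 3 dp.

The normal equations are: 9684·α + 1216·β + 168·γ = -7292;  1216·α + 168·β + 22·γ = -888;  168·α + 22·β + 5·γ = -122.
Row-reducing yields α = -18711/18829, β = 32425/18829, γ = 26592/18829.

β = 1.722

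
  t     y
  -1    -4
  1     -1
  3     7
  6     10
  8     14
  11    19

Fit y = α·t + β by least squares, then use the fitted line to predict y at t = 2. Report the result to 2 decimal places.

ŷ = 2.37

The normal equations are: 232·α + 28·β = 405;  28·α + 6·β = 45.
Eliminating β: 6·(row 1) − 28·(row 2) gives 608·α = 6·405 − 28·45 = 1170, so α = 585/304.
Then β = (45 − 28·(585/304))/6 = -225/152.
At t = 2: ŷ = (585/304)·(2) + (-225/152)·(1) = 45/19.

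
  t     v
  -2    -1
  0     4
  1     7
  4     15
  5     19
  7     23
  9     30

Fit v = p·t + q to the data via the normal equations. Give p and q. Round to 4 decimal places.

p = 2.8003, q = 4.2561

From the data, Σt·t = 176, Σt = 24, Σ1 = 7.
For Aᵀv: Σt·v = 595, Σv = 97.
Eliminating q: 7·(row 1) − 24·(row 2) gives 656·p = 7·595 − 24·97 = 1837, so p = 1837/656.
Then q = (97 − 24·(1837/656))/7 = 349/82.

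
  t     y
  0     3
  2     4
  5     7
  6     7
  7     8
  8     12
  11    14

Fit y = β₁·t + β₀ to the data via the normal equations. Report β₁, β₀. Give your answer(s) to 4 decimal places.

β₁ = 1.0350, β₀ = 2.0909

Normal-equation sums: Σt·t = 299, Σt = 39, Σ1 = 7.
Right-hand side: Σt·y = 391, Σy = 55.
So MᵀM·[β₁, β₀]ᵀ = Mᵀy: [[299, 39]; [39, 7]]·[β₁, β₀]ᵀ = [391, 55]ᵀ.
Determinant 299·7 − 39² = 572.
β₁ = (391·7 − 39·55)/572 = 148/143; β₀ = (299·55 − 39·391)/572 = 23/11.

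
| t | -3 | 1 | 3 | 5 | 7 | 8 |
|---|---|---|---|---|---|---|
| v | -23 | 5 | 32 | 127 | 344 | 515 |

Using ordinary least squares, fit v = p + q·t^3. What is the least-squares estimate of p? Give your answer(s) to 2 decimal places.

Sums needed: Σ1 = 6, Σt^3 = 981, Σt^3·t^3 = 396877.
Moment sums: Σv = 1000, Σt^3·v = 399037.
Eliminating q: 396877·(row 1) − 981·(row 2) gives 1418901·p = 396877·1000 − 981·399037 = 5421703, so p = 5421703/1418901.
Then q = (399037 − 981·(5421703/1418901))/396877 = 471074/472967.

p = 3.82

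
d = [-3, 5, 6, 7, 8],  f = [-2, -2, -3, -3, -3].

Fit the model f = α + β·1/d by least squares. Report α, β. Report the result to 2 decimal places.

Normal-equation sums: Σ1 = 5, Σ1/d = 253/840, Σ1/d·1/d = 151649/705600.
For Aᵀf: Σf = -13, Σ1/d·f = -871/840.
Normal equations: [[5, 253/840]; [253/840, 151649/705600]]·[α, β]ᵀ = [-13, -871/840]ᵀ.
Δ = 5·(151649/705600) − (253/840)² = 57853/58800.
α = ((-13)·(151649/705600) − (253/840)·(-871/840))/(57853/58800) = -875537/347118; β = (5·(-871/840) − (253/840)·(-13))/(57853/58800) = -74620/57853.

α = -2.52, β = -1.29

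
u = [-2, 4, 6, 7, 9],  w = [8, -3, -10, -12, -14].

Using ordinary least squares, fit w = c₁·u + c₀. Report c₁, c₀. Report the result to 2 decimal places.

From the data, Σu·u = 186, Σu = 24, Σ1 = 5.
For Xᵀw: Σu·w = -298, Σw = -31.
Normal equations: [[186, 24]; [24, 5]]·[c₁, c₀]ᵀ = [-298, -31]ᵀ.
Determinant 186·5 − 24² = 354.
c₁ = ((-298)·5 − 24·(-31))/354 = -373/177; c₀ = (186·(-31) − 24·(-298))/354 = 231/59.

c₁ = -2.11, c₀ = 3.92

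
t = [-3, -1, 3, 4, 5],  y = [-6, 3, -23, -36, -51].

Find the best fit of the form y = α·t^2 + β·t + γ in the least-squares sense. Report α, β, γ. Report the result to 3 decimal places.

α = -1.537, β = -2.770, γ = 0.282

The normal equations are: 1044·α + 188·β + 60·γ = -2109;  188·α + 60·β + 8·γ = -453;  60·α + 8·β + 5·γ = -113.
Solving the 3×3 system (Gaussian elimination) gives α = -3281/2134, β = -11823/4268, γ = 301/1067.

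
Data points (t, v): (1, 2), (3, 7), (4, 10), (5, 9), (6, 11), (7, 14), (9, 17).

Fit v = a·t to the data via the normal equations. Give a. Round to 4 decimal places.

a = 1.9585

Forming AᵀA = [[217]] and Aᵀv = [425]ᵀ gives AᵀA·[a]ᵀ = Aᵀv.
Hence a = 425 / 217 ≈ 1.95853.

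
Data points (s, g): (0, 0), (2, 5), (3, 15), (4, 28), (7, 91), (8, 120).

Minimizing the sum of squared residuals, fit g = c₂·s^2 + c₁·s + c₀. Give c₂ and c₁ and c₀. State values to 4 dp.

Sums needed: Σs^2·s^2 = 6850, Σs^2·s = 954, Σs^2 = 142, Σs·s = 142, Σs = 24, Σ1 = 6.
Right-hand side: Σs^2·g = 12742, Σs·g = 1764, Σg = 259.
So XᵀX·[c₂, c₁, c₀]ᵀ = Xᵀg: [[6850, 954, 142]; [954, 142, 24]; [142, 24, 6]]·[c₂, c₁, c₀]ᵀ = [12742, 1764, 259]ᵀ.
Inverting the 3×3 Gram matrix, [c₂, c₁, c₀]ᵀ = [34739/17270, -18189/17270, -1956/8635]ᵀ.

c₂ = 2.0115, c₁ = -1.0532, c₀ = -0.2265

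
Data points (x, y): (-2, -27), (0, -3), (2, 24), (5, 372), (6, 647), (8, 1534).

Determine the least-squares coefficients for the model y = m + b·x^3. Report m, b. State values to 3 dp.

m = -2.080, b = 3.001

Compute the Gram sums: Σ1 = 6, Σx^3 = 853, Σx^3·x^3 = 324553.
For Mᵀy: Σy = 2547, Σx^3·y = 972068.
Eliminating b: 324553·(row 1) − 853·(row 2) gives 1219709·m = 324553·2547 − 853·972068 = -2537513, so m = -2537513/1219709.
Then b = (972068 − 853·(-2537513/1219709))/324553 = 3659817/1219709.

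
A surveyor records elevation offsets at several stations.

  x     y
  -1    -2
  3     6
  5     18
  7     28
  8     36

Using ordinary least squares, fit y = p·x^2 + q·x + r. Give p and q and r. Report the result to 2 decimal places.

p = 0.38, q = 1.58, r = -0.99

Entries of AᵀA: Σx^2·x^2 = 7204, Σx^2·x = 1006, Σx^2 = 148, Σx·x = 148, Σx = 22, Σ1 = 5.
For Aᵀy: Σx^2·y = 4178, Σx·y = 594, Σy = 86.
Solving the 3×3 system (Gaussian elimination) gives p = 115/303, q = 479/303, r = -100/101.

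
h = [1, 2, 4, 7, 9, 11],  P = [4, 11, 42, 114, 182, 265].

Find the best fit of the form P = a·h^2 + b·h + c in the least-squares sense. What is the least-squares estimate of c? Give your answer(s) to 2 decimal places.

c = -1.67

Setting ∂/∂a … = 0 gives: 23876·a + 2476·b + 272·c = 53113;  2476·a + 272·b + 34·c = 5545;  272·a + 34·b + 6·c = 618.
(Σh^2·h^2 = 23876, Σh^2·h = 2476, Σh^2 = 272, Σh·h = 272, Σh = 34, Σ1 = 6, Σh^2·P = 53113, Σh·P = 5545, ΣP = 618.)
Row-reducing yields a = 122257/63492, b = 48670/15873, c = -8819/5291.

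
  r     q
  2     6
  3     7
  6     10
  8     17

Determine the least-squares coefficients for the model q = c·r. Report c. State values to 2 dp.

c = 2.03

Sums needed: Σr·r = 113.
Moment sums: Σr·q = 229.
Normal equations: [[113]]·[c]ᵀ = [229]ᵀ.
Hence c = 229 / 113 ≈ 2.02655.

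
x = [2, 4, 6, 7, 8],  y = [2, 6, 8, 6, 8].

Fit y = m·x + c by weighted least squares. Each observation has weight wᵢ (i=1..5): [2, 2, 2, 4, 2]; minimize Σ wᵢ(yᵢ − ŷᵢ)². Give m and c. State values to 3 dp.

Forming MᵀWM = [[436, 68]; [68, 12]] and MᵀWy = [448, 72]ᵀ gives MᵀWM·[m, c]ᵀ = MᵀWy.
Δ = 436·12 − 68² = 608.
m = (448·12 − 68·72)/608 = 15/19; c = (436·72 − 68·448)/608 = 29/19.

m = 0.789, c = 1.526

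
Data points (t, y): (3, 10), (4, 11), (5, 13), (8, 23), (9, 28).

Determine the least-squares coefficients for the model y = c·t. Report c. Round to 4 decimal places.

c = 2.9487

The normal system MᵀM·[c]ᵀ = Mᵀy is [[195]]·[c]ᵀ = [575]ᵀ.
c = 575/195 = 2.94872.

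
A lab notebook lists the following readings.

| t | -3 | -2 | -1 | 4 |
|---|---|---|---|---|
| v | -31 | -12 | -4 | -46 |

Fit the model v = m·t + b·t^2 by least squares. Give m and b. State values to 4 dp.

MᵀM·[m, b]ᵀ = Mᵀv reads: 30·m + 28·b = -63;  28·m + 354·b = -1067.
Eliminating b: 354·(row 1) − 28·(row 2) gives 9836·m = 354·(-63) − 28·(-1067) = 7574, so m = 3787/4918.
Then b = ((-1067) − 28·(3787/4918))/354 = -15123/4918.

m = 0.7700, b = -3.0750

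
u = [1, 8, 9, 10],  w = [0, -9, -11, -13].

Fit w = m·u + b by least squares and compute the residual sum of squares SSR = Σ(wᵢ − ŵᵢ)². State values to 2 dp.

SSR = 0.75

Setting ∂/∂m … = 0 gives: 246·m + 28·b = -301;  28·m + 4·b = -33.
Determinant 246·4 − 28² = 200.
m = ((-301)·4 − 28·(-33))/200 = -7/5; b = (246·(-33) − 28·(-301))/200 = 31/20.
Residuals: -3/20, 13/20, 1/20, -11/20; SSR = 3/4.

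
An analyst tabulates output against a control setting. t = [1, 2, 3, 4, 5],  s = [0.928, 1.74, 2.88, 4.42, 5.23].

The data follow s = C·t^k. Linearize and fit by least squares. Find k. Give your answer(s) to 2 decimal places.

Let Y = ln s. Fitting Y = k·ln t + ln C by least squares:
Σln t = 4.7875, Σ(ln t)² = 6.1995, Σln s = 4.6775, Σln t·ln s = 6.2689.
Normal system: [[6.1995, 4.7875]; [4.7875, 5]]·[k, ln C]ᵀ = [6.2689, 4.6775]ᵀ.
Solving (det = 8.0774): k = 1.10816, ln C = -0.12556.

k = 1.11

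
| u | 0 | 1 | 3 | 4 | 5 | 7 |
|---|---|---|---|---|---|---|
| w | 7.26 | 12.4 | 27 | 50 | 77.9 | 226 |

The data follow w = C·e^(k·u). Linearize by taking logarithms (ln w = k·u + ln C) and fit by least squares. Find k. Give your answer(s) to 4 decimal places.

Taking logs, ln w = k·u + ln C, so regress ln w on u.
Σu = 20.0000, Σ(u)² = 100.0000, Σln w = 21.4839, Σu·ln w = 87.7742.
Equations: 100.0000·k + 20.0000·ln C = 87.7742;  20.0000·k + 6·ln C = 21.4839.
Δ = 100.0000·6 − (20.0000)² = 200.0000; k = (87.7742·6 − 20.0000·21.4839)/200.0000 = 0.48484, ln C = (100.0000·21.4839 − 20.0000·87.7742)/200.0000 = 1.96453.

k = 0.4848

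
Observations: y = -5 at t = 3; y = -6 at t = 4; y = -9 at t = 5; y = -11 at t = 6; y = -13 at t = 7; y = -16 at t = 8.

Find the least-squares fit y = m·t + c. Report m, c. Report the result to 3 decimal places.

Entries of AᵀA: Σt·t = 199, Σt = 33, Σ1 = 6.
Moment sums: Σt·y = -369, Σy = -60.
AᵀA·[m, c]ᵀ = Aᵀy becomes [[199, 33]; [33, 6]]·[m, c]ᵀ = [-369, -60]ᵀ.
Δ = 199·6 − 33² = 105.
m = ((-369)·6 − 33·(-60))/105 = -78/35; c = (199·(-60) − 33·(-369))/105 = 79/35.

m = -2.229, c = 2.257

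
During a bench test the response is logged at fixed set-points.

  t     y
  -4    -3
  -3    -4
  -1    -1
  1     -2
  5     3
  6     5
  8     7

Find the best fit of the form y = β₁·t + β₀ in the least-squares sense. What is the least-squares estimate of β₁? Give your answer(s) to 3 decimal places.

Setting ∂/∂β₁ … = 0 gives: 152·β₁ + 12·β₀ = 124;  12·β₁ + 7·β₀ = 5.
(Σt·t = 152, Σt = 12, Σ1 = 7, Σt·y = 124, Σy = 5.)
det = 152·7 − 12² = 920.
β₁ = (124·7 − 12·5)/920 = 101/115; β₀ = (152·5 − 12·124)/920 = -91/115.

β₁ = 0.878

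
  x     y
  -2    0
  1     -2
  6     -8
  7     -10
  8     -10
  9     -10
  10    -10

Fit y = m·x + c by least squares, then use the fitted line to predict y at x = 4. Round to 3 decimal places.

ŷ = -5.655

Normal-equation sums: Σx·x = 335, Σx = 39, Σ1 = 7.
And Σx·y = -390, Σy = -50.
Δ = 335·7 − 39² = 824.
m = ((-390)·7 − 39·(-50))/824 = -195/206; c = (335·(-50) − 39·(-390))/824 = -385/206.
At x = 4: ŷ = (-195/206)·(4) + (-385/206)·(1) = -1165/206.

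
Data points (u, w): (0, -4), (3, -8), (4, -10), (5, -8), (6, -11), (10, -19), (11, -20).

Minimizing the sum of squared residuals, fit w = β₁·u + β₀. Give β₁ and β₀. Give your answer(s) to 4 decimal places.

β₁ = -1.4968, β₀ = -3.0892

From the data, Σu·u = 307, Σu = 39, Σ1 = 7.
Right-hand side: Σu·w = -580, Σw = -80.
Eliminating β₀: 7·(row 1) − 39·(row 2) gives 628·β₁ = 7·(-580) − 39·(-80) = -940, so β₁ = -235/157.
Then β₀ = ((-80) − 39·(-235/157))/7 = -485/157.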